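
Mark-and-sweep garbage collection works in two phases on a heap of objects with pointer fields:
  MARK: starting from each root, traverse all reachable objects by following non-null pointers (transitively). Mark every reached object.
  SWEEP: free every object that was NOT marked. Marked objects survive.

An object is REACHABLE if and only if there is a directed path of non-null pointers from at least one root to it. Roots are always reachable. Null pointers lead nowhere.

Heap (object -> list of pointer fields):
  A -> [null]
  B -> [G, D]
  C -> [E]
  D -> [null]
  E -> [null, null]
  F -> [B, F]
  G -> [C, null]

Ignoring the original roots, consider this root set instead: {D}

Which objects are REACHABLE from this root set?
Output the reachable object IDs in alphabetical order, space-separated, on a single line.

Roots: D
Mark D: refs=null, marked=D
Unmarked (collected): A B C E F G

Answer: D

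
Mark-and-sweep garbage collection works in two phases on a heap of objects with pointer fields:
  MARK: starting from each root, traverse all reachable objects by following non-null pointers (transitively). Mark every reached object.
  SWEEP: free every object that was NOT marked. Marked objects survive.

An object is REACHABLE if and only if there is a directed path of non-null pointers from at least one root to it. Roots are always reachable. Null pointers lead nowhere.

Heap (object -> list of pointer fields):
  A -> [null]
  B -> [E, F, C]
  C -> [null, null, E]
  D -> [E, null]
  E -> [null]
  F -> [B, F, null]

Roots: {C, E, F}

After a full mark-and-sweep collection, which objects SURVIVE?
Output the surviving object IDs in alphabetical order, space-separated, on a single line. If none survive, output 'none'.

Answer: B C E F

Derivation:
Roots: C E F
Mark C: refs=null null E, marked=C
Mark E: refs=null, marked=C E
Mark F: refs=B F null, marked=C E F
Mark B: refs=E F C, marked=B C E F
Unmarked (collected): A D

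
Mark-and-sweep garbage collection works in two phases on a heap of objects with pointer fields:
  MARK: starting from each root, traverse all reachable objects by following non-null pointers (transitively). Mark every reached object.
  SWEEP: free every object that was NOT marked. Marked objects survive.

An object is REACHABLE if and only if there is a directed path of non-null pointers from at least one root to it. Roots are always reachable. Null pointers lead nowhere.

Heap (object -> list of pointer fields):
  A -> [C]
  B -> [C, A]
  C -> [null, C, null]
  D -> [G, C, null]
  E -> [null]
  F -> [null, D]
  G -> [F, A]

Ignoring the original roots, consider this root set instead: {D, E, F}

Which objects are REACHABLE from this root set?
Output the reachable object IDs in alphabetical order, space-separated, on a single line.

Answer: A C D E F G

Derivation:
Roots: D E F
Mark D: refs=G C null, marked=D
Mark E: refs=null, marked=D E
Mark F: refs=null D, marked=D E F
Mark G: refs=F A, marked=D E F G
Mark C: refs=null C null, marked=C D E F G
Mark A: refs=C, marked=A C D E F G
Unmarked (collected): B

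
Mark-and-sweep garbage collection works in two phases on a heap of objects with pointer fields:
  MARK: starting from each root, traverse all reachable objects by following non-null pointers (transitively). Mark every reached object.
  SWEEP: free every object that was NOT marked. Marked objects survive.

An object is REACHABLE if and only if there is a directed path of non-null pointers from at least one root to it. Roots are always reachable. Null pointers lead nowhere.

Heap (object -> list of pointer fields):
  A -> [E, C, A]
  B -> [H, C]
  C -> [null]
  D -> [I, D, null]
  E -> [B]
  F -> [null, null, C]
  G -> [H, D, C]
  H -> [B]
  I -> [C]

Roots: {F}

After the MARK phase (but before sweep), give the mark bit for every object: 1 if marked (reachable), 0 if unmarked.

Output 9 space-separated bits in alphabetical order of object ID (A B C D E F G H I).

Answer: 0 0 1 0 0 1 0 0 0

Derivation:
Roots: F
Mark F: refs=null null C, marked=F
Mark C: refs=null, marked=C F
Unmarked (collected): A B D E G H I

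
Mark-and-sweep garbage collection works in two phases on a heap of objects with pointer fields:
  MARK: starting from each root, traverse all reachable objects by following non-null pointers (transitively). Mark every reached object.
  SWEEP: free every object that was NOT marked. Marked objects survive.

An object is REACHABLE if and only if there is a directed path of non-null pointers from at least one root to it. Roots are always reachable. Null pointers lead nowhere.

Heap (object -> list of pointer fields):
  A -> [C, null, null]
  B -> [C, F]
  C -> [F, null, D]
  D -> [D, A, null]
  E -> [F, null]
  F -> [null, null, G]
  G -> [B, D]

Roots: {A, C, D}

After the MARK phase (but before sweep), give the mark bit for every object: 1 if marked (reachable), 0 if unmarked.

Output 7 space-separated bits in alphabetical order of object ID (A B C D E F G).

Roots: A C D
Mark A: refs=C null null, marked=A
Mark C: refs=F null D, marked=A C
Mark D: refs=D A null, marked=A C D
Mark F: refs=null null G, marked=A C D F
Mark G: refs=B D, marked=A C D F G
Mark B: refs=C F, marked=A B C D F G
Unmarked (collected): E

Answer: 1 1 1 1 0 1 1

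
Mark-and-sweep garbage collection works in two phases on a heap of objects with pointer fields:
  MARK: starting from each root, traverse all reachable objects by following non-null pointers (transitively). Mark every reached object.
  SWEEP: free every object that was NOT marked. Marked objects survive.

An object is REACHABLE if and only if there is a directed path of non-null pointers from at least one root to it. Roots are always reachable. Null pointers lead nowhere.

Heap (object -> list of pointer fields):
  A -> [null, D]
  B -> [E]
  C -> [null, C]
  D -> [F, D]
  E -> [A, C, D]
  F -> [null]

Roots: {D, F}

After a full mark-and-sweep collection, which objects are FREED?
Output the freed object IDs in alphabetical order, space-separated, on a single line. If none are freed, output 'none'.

Roots: D F
Mark D: refs=F D, marked=D
Mark F: refs=null, marked=D F
Unmarked (collected): A B C E

Answer: A B C E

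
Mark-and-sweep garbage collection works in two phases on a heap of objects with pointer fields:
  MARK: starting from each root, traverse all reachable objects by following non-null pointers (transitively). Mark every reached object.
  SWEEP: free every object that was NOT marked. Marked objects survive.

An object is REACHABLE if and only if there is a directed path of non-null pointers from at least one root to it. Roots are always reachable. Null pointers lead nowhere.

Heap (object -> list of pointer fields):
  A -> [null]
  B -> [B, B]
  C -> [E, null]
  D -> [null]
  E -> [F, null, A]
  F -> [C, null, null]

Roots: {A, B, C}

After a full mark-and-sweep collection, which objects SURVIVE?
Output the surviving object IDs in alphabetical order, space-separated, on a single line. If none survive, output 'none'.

Answer: A B C E F

Derivation:
Roots: A B C
Mark A: refs=null, marked=A
Mark B: refs=B B, marked=A B
Mark C: refs=E null, marked=A B C
Mark E: refs=F null A, marked=A B C E
Mark F: refs=C null null, marked=A B C E F
Unmarked (collected): D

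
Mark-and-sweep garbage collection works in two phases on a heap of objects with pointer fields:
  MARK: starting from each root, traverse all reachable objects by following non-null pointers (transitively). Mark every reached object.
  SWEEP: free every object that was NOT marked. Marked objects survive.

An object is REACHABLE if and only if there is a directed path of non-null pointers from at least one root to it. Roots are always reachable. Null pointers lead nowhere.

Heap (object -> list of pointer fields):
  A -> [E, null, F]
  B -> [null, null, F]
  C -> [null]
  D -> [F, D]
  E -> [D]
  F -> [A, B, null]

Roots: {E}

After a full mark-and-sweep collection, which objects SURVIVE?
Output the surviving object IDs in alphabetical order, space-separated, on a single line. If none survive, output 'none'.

Answer: A B D E F

Derivation:
Roots: E
Mark E: refs=D, marked=E
Mark D: refs=F D, marked=D E
Mark F: refs=A B null, marked=D E F
Mark A: refs=E null F, marked=A D E F
Mark B: refs=null null F, marked=A B D E F
Unmarked (collected): C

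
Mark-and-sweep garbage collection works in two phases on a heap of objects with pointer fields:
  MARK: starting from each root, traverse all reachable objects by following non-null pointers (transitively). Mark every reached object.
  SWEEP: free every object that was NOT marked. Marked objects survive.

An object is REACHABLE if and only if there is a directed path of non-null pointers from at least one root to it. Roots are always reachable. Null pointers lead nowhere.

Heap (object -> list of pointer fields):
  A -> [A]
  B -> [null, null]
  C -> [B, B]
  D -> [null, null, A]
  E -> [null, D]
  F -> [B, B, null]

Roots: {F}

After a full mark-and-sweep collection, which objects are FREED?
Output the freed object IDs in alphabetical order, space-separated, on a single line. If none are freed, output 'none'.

Roots: F
Mark F: refs=B B null, marked=F
Mark B: refs=null null, marked=B F
Unmarked (collected): A C D E

Answer: A C D E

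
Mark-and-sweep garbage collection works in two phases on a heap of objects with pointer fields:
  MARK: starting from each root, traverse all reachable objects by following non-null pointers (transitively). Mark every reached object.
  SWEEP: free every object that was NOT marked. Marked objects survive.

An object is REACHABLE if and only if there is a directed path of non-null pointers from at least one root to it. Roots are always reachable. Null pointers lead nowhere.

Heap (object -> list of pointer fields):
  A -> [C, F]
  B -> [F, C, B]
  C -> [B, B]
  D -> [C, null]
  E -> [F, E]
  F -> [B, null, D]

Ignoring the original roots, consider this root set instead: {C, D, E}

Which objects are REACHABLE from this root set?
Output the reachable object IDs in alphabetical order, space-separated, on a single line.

Answer: B C D E F

Derivation:
Roots: C D E
Mark C: refs=B B, marked=C
Mark D: refs=C null, marked=C D
Mark E: refs=F E, marked=C D E
Mark B: refs=F C B, marked=B C D E
Mark F: refs=B null D, marked=B C D E F
Unmarked (collected): A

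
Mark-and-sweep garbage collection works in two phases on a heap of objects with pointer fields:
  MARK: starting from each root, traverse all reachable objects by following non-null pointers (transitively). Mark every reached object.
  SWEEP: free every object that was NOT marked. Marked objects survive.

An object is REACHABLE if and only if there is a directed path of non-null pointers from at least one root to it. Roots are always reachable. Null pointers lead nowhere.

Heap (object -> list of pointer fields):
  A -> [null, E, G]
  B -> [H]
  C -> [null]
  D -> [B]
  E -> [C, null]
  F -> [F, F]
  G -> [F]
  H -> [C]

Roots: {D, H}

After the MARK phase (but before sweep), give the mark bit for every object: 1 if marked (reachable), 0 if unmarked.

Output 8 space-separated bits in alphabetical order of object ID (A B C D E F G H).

Answer: 0 1 1 1 0 0 0 1

Derivation:
Roots: D H
Mark D: refs=B, marked=D
Mark H: refs=C, marked=D H
Mark B: refs=H, marked=B D H
Mark C: refs=null, marked=B C D H
Unmarked (collected): A E F G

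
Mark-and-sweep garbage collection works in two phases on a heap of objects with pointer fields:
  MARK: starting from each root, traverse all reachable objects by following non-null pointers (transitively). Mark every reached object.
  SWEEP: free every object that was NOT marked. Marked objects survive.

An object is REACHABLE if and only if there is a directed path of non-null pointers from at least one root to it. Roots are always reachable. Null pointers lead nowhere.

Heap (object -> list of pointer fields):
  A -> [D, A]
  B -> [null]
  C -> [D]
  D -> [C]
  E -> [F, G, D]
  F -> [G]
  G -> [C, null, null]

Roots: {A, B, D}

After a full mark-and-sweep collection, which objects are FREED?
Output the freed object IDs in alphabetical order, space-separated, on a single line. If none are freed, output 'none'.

Roots: A B D
Mark A: refs=D A, marked=A
Mark B: refs=null, marked=A B
Mark D: refs=C, marked=A B D
Mark C: refs=D, marked=A B C D
Unmarked (collected): E F G

Answer: E F G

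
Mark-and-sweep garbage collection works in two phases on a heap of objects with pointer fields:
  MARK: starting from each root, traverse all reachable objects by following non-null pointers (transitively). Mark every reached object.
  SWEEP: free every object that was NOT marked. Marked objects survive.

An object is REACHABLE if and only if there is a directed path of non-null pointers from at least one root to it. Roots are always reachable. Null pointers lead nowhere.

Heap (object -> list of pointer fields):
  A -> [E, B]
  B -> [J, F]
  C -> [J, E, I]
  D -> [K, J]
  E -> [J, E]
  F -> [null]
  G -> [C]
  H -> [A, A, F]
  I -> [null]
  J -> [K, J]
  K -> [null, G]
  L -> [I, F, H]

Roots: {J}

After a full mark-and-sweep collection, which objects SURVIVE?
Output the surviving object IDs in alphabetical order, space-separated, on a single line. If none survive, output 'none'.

Answer: C E G I J K

Derivation:
Roots: J
Mark J: refs=K J, marked=J
Mark K: refs=null G, marked=J K
Mark G: refs=C, marked=G J K
Mark C: refs=J E I, marked=C G J K
Mark E: refs=J E, marked=C E G J K
Mark I: refs=null, marked=C E G I J K
Unmarked (collected): A B D F H L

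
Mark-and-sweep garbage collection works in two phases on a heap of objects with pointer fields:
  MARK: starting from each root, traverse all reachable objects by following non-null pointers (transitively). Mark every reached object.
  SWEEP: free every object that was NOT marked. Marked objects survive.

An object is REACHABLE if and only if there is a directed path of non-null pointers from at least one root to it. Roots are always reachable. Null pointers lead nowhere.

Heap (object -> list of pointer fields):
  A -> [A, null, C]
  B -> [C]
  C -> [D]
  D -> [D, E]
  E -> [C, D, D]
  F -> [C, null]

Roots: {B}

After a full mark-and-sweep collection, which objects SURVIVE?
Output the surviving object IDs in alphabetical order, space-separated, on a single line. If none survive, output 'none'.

Roots: B
Mark B: refs=C, marked=B
Mark C: refs=D, marked=B C
Mark D: refs=D E, marked=B C D
Mark E: refs=C D D, marked=B C D E
Unmarked (collected): A F

Answer: B C D E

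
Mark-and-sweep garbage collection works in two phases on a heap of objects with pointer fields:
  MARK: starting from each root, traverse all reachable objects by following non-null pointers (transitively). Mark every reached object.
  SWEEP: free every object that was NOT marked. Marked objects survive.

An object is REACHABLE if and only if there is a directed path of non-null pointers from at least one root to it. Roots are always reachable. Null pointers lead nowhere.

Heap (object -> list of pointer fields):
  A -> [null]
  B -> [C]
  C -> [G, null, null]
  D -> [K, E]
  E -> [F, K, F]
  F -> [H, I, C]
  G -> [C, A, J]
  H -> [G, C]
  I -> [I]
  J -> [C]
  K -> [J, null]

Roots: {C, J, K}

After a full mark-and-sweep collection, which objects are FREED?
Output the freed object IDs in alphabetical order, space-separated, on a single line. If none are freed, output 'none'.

Roots: C J K
Mark C: refs=G null null, marked=C
Mark J: refs=C, marked=C J
Mark K: refs=J null, marked=C J K
Mark G: refs=C A J, marked=C G J K
Mark A: refs=null, marked=A C G J K
Unmarked (collected): B D E F H I

Answer: B D E F H I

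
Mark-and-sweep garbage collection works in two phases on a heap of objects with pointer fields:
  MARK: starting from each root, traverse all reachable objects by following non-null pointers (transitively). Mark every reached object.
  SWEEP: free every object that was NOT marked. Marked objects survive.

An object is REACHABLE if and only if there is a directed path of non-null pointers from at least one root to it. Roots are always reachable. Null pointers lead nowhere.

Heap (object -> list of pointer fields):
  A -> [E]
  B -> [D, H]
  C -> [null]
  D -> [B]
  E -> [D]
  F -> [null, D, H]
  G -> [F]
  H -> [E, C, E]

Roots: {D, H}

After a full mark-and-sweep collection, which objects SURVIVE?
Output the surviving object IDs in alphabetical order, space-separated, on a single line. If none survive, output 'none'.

Roots: D H
Mark D: refs=B, marked=D
Mark H: refs=E C E, marked=D H
Mark B: refs=D H, marked=B D H
Mark E: refs=D, marked=B D E H
Mark C: refs=null, marked=B C D E H
Unmarked (collected): A F G

Answer: B C D E H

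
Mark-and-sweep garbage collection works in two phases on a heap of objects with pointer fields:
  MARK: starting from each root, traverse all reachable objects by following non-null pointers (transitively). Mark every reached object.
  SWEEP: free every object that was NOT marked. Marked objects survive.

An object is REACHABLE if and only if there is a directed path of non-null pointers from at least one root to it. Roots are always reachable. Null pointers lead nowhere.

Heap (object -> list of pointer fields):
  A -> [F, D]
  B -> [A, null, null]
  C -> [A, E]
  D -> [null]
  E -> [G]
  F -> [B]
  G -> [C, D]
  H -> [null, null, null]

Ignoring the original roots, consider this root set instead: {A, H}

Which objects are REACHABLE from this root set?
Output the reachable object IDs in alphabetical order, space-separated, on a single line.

Roots: A H
Mark A: refs=F D, marked=A
Mark H: refs=null null null, marked=A H
Mark F: refs=B, marked=A F H
Mark D: refs=null, marked=A D F H
Mark B: refs=A null null, marked=A B D F H
Unmarked (collected): C E G

Answer: A B D F H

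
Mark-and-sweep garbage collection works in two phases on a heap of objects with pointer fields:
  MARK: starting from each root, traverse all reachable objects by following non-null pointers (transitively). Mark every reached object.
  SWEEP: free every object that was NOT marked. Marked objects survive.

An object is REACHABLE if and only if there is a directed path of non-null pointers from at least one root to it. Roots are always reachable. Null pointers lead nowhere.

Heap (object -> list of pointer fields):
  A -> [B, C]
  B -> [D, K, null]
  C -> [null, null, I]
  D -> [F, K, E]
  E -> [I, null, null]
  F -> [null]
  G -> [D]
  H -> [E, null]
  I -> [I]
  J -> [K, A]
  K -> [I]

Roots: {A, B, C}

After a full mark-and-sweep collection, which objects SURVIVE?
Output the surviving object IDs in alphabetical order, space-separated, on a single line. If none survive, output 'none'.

Answer: A B C D E F I K

Derivation:
Roots: A B C
Mark A: refs=B C, marked=A
Mark B: refs=D K null, marked=A B
Mark C: refs=null null I, marked=A B C
Mark D: refs=F K E, marked=A B C D
Mark K: refs=I, marked=A B C D K
Mark I: refs=I, marked=A B C D I K
Mark F: refs=null, marked=A B C D F I K
Mark E: refs=I null null, marked=A B C D E F I K
Unmarked (collected): G H J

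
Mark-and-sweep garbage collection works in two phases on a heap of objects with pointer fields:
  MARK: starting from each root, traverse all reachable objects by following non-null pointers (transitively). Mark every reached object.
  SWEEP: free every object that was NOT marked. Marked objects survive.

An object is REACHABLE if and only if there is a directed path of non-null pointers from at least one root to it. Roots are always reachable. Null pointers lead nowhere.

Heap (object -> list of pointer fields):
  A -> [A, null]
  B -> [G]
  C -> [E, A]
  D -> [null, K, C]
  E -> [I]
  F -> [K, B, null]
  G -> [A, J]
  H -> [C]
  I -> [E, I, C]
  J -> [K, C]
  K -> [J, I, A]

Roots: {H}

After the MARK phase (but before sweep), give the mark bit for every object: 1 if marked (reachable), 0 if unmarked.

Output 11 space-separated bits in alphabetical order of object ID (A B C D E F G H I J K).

Roots: H
Mark H: refs=C, marked=H
Mark C: refs=E A, marked=C H
Mark E: refs=I, marked=C E H
Mark A: refs=A null, marked=A C E H
Mark I: refs=E I C, marked=A C E H I
Unmarked (collected): B D F G J K

Answer: 1 0 1 0 1 0 0 1 1 0 0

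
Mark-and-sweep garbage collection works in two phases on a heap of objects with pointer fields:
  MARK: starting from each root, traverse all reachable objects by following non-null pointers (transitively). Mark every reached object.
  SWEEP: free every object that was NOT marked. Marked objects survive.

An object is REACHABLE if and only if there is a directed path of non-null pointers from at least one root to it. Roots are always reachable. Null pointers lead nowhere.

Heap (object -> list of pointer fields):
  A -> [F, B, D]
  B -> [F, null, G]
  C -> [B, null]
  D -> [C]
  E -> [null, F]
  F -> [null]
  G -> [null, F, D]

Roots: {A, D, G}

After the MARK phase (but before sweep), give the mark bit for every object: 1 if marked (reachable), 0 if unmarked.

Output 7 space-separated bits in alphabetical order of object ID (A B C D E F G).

Roots: A D G
Mark A: refs=F B D, marked=A
Mark D: refs=C, marked=A D
Mark G: refs=null F D, marked=A D G
Mark F: refs=null, marked=A D F G
Mark B: refs=F null G, marked=A B D F G
Mark C: refs=B null, marked=A B C D F G
Unmarked (collected): E

Answer: 1 1 1 1 0 1 1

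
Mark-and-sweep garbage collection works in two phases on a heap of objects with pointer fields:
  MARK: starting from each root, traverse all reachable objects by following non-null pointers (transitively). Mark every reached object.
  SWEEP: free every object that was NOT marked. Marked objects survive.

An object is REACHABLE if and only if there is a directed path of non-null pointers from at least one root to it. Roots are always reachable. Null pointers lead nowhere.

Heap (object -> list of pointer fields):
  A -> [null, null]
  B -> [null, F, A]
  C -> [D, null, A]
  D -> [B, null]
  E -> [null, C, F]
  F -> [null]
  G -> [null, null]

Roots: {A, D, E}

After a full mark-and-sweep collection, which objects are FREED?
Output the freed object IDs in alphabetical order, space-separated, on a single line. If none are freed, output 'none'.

Roots: A D E
Mark A: refs=null null, marked=A
Mark D: refs=B null, marked=A D
Mark E: refs=null C F, marked=A D E
Mark B: refs=null F A, marked=A B D E
Mark C: refs=D null A, marked=A B C D E
Mark F: refs=null, marked=A B C D E F
Unmarked (collected): G

Answer: G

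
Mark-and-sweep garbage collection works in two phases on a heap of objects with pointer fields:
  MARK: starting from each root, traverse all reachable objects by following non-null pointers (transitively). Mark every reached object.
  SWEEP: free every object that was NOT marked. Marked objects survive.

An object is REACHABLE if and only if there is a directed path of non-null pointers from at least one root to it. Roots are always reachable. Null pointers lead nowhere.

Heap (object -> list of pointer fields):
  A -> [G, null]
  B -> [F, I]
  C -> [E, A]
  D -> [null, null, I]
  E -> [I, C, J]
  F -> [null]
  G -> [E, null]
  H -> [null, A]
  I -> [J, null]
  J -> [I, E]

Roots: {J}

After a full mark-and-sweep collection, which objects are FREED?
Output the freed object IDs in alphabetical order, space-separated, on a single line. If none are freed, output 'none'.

Roots: J
Mark J: refs=I E, marked=J
Mark I: refs=J null, marked=I J
Mark E: refs=I C J, marked=E I J
Mark C: refs=E A, marked=C E I J
Mark A: refs=G null, marked=A C E I J
Mark G: refs=E null, marked=A C E G I J
Unmarked (collected): B D F H

Answer: B D F H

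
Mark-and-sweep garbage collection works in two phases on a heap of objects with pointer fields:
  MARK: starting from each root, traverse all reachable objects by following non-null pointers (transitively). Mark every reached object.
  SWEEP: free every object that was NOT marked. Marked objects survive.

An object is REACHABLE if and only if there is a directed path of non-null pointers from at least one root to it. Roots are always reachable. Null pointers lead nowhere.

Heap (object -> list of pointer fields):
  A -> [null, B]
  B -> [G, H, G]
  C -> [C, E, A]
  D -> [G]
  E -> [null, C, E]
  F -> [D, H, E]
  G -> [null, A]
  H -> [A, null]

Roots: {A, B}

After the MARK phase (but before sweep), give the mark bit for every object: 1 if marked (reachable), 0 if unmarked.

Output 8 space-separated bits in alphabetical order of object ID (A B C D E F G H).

Answer: 1 1 0 0 0 0 1 1

Derivation:
Roots: A B
Mark A: refs=null B, marked=A
Mark B: refs=G H G, marked=A B
Mark G: refs=null A, marked=A B G
Mark H: refs=A null, marked=A B G H
Unmarked (collected): C D E F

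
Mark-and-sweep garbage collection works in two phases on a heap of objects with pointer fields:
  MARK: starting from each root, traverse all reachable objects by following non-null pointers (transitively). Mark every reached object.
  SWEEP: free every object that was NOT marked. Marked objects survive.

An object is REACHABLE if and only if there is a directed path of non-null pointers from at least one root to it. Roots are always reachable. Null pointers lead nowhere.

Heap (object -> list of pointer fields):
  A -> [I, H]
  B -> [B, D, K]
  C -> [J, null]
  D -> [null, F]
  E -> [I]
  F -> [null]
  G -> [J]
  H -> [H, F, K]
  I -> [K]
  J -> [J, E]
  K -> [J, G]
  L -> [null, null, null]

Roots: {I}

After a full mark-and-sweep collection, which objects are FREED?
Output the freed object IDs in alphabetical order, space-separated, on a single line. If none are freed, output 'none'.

Roots: I
Mark I: refs=K, marked=I
Mark K: refs=J G, marked=I K
Mark J: refs=J E, marked=I J K
Mark G: refs=J, marked=G I J K
Mark E: refs=I, marked=E G I J K
Unmarked (collected): A B C D F H L

Answer: A B C D F H L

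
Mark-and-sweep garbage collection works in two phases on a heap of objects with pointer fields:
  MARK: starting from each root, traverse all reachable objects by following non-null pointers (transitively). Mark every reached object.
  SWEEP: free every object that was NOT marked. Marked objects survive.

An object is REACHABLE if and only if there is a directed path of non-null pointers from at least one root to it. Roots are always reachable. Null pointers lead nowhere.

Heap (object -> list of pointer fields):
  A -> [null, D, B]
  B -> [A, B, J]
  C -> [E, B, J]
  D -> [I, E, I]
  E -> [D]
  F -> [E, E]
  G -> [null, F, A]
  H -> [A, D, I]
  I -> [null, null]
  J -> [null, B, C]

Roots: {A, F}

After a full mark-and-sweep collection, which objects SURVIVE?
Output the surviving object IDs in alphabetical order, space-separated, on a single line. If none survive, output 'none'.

Roots: A F
Mark A: refs=null D B, marked=A
Mark F: refs=E E, marked=A F
Mark D: refs=I E I, marked=A D F
Mark B: refs=A B J, marked=A B D F
Mark E: refs=D, marked=A B D E F
Mark I: refs=null null, marked=A B D E F I
Mark J: refs=null B C, marked=A B D E F I J
Mark C: refs=E B J, marked=A B C D E F I J
Unmarked (collected): G H

Answer: A B C D E F I J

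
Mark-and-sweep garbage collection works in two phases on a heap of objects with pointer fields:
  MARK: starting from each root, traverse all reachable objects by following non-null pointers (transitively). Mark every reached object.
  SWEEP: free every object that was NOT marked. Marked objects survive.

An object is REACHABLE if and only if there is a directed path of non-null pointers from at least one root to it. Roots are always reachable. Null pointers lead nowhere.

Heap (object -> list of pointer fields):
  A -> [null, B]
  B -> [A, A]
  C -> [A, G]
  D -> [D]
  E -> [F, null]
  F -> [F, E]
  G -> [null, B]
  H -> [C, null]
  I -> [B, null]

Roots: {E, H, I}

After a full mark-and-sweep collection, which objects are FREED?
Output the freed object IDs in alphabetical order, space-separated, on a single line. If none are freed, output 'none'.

Roots: E H I
Mark E: refs=F null, marked=E
Mark H: refs=C null, marked=E H
Mark I: refs=B null, marked=E H I
Mark F: refs=F E, marked=E F H I
Mark C: refs=A G, marked=C E F H I
Mark B: refs=A A, marked=B C E F H I
Mark A: refs=null B, marked=A B C E F H I
Mark G: refs=null B, marked=A B C E F G H I
Unmarked (collected): D

Answer: D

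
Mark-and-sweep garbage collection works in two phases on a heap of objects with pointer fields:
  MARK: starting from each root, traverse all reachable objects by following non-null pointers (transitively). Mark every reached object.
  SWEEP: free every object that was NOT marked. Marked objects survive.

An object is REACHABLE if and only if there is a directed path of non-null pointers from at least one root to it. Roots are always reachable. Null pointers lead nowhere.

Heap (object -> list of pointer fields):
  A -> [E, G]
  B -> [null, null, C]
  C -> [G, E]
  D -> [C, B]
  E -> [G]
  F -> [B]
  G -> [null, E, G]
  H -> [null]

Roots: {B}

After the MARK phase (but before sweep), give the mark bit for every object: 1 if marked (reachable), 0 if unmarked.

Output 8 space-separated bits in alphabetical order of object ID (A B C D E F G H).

Answer: 0 1 1 0 1 0 1 0

Derivation:
Roots: B
Mark B: refs=null null C, marked=B
Mark C: refs=G E, marked=B C
Mark G: refs=null E G, marked=B C G
Mark E: refs=G, marked=B C E G
Unmarked (collected): A D F H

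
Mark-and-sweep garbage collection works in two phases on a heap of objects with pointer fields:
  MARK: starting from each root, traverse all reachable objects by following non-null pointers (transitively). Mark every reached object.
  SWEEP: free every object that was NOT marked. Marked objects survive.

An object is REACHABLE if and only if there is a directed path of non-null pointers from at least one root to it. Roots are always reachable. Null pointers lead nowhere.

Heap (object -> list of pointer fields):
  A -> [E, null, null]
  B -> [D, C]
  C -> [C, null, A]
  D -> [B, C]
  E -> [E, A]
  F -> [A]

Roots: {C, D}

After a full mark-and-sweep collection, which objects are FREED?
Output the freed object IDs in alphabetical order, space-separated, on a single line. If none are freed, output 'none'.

Roots: C D
Mark C: refs=C null A, marked=C
Mark D: refs=B C, marked=C D
Mark A: refs=E null null, marked=A C D
Mark B: refs=D C, marked=A B C D
Mark E: refs=E A, marked=A B C D E
Unmarked (collected): F

Answer: F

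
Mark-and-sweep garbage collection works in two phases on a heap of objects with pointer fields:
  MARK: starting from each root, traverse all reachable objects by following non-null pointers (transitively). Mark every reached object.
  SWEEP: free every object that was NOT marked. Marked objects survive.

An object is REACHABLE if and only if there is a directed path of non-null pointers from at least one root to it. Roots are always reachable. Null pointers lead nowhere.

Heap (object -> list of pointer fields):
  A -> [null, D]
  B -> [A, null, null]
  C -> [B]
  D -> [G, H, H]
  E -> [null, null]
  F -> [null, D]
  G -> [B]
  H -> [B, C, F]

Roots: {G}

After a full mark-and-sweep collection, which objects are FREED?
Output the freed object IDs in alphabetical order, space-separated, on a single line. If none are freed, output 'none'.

Answer: E

Derivation:
Roots: G
Mark G: refs=B, marked=G
Mark B: refs=A null null, marked=B G
Mark A: refs=null D, marked=A B G
Mark D: refs=G H H, marked=A B D G
Mark H: refs=B C F, marked=A B D G H
Mark C: refs=B, marked=A B C D G H
Mark F: refs=null D, marked=A B C D F G H
Unmarked (collected): E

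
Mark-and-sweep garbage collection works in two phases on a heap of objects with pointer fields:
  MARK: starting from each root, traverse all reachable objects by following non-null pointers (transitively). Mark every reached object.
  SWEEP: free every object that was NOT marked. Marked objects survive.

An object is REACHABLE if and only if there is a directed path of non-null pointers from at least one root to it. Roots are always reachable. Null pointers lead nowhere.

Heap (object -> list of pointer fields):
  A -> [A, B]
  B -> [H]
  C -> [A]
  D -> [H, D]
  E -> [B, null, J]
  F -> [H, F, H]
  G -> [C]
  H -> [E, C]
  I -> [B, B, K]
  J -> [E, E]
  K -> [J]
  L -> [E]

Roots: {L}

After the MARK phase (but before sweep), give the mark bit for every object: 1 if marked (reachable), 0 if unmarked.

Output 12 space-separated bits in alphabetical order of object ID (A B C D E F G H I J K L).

Answer: 1 1 1 0 1 0 0 1 0 1 0 1

Derivation:
Roots: L
Mark L: refs=E, marked=L
Mark E: refs=B null J, marked=E L
Mark B: refs=H, marked=B E L
Mark J: refs=E E, marked=B E J L
Mark H: refs=E C, marked=B E H J L
Mark C: refs=A, marked=B C E H J L
Mark A: refs=A B, marked=A B C E H J L
Unmarked (collected): D F G I K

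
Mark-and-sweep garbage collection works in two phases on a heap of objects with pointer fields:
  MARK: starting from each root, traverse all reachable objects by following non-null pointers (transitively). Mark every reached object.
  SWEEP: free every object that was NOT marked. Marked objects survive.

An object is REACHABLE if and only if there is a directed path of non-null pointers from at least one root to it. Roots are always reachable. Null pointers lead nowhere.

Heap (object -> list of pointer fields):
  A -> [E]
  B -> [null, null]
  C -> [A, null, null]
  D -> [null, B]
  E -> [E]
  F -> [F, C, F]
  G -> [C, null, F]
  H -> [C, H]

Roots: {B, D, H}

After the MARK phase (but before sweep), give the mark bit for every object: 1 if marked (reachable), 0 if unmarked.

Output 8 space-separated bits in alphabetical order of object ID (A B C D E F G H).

Answer: 1 1 1 1 1 0 0 1

Derivation:
Roots: B D H
Mark B: refs=null null, marked=B
Mark D: refs=null B, marked=B D
Mark H: refs=C H, marked=B D H
Mark C: refs=A null null, marked=B C D H
Mark A: refs=E, marked=A B C D H
Mark E: refs=E, marked=A B C D E H
Unmarked (collected): F G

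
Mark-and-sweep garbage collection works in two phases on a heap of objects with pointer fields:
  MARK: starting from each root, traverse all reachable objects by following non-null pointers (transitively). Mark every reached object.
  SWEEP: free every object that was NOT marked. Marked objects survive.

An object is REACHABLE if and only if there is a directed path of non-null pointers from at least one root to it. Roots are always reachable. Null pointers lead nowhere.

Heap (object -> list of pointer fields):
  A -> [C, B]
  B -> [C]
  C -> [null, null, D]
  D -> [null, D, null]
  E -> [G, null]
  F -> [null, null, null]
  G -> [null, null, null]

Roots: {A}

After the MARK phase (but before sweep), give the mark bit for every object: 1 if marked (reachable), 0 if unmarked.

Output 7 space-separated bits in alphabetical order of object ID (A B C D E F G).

Answer: 1 1 1 1 0 0 0

Derivation:
Roots: A
Mark A: refs=C B, marked=A
Mark C: refs=null null D, marked=A C
Mark B: refs=C, marked=A B C
Mark D: refs=null D null, marked=A B C D
Unmarked (collected): E F G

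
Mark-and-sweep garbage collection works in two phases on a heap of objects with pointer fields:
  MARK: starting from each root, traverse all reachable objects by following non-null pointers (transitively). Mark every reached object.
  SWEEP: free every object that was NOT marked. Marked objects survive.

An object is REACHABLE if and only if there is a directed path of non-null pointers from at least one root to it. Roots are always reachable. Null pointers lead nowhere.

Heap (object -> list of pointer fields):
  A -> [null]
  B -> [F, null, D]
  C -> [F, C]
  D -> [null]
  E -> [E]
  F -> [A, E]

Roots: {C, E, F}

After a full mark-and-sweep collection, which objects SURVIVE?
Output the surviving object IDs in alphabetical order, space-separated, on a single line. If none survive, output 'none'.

Answer: A C E F

Derivation:
Roots: C E F
Mark C: refs=F C, marked=C
Mark E: refs=E, marked=C E
Mark F: refs=A E, marked=C E F
Mark A: refs=null, marked=A C E F
Unmarked (collected): B D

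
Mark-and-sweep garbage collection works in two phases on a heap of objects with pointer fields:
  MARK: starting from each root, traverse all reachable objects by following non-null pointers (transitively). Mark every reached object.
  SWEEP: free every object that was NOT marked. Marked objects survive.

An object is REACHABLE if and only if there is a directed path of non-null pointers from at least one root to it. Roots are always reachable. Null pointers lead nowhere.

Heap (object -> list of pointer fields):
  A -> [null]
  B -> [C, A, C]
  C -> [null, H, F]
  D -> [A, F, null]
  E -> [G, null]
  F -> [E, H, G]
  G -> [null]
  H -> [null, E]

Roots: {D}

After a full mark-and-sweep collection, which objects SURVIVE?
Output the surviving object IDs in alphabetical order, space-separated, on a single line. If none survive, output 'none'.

Answer: A D E F G H

Derivation:
Roots: D
Mark D: refs=A F null, marked=D
Mark A: refs=null, marked=A D
Mark F: refs=E H G, marked=A D F
Mark E: refs=G null, marked=A D E F
Mark H: refs=null E, marked=A D E F H
Mark G: refs=null, marked=A D E F G H
Unmarked (collected): B C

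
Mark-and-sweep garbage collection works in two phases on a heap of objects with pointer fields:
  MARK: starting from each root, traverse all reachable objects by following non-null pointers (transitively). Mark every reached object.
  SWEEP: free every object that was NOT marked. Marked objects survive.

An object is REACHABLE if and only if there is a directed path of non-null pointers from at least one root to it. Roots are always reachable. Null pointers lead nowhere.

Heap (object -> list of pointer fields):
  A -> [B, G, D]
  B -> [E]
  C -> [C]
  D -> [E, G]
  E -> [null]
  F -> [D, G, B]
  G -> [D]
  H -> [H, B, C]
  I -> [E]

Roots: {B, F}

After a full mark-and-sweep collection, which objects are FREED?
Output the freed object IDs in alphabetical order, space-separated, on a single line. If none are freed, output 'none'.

Answer: A C H I

Derivation:
Roots: B F
Mark B: refs=E, marked=B
Mark F: refs=D G B, marked=B F
Mark E: refs=null, marked=B E F
Mark D: refs=E G, marked=B D E F
Mark G: refs=D, marked=B D E F G
Unmarked (collected): A C H I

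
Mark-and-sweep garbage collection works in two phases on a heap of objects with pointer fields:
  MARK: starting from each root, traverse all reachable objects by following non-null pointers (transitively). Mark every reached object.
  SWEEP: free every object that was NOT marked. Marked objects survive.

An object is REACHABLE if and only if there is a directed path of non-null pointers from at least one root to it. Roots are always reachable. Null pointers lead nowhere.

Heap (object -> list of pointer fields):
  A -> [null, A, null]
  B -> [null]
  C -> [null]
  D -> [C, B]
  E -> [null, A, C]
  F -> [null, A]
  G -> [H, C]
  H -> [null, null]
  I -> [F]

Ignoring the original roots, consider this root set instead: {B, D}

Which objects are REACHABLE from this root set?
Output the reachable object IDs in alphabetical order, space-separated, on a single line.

Answer: B C D

Derivation:
Roots: B D
Mark B: refs=null, marked=B
Mark D: refs=C B, marked=B D
Mark C: refs=null, marked=B C D
Unmarked (collected): A E F G H I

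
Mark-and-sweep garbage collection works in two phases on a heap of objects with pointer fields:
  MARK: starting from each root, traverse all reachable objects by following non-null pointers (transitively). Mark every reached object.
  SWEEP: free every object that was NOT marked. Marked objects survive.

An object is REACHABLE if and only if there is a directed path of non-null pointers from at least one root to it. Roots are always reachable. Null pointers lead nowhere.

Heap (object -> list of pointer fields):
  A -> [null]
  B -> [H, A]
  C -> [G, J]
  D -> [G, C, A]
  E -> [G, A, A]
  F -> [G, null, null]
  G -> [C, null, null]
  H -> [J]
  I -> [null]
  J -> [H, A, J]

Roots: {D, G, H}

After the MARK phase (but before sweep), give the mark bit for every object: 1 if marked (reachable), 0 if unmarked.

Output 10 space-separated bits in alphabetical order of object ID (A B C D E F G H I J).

Answer: 1 0 1 1 0 0 1 1 0 1

Derivation:
Roots: D G H
Mark D: refs=G C A, marked=D
Mark G: refs=C null null, marked=D G
Mark H: refs=J, marked=D G H
Mark C: refs=G J, marked=C D G H
Mark A: refs=null, marked=A C D G H
Mark J: refs=H A J, marked=A C D G H J
Unmarked (collected): B E F I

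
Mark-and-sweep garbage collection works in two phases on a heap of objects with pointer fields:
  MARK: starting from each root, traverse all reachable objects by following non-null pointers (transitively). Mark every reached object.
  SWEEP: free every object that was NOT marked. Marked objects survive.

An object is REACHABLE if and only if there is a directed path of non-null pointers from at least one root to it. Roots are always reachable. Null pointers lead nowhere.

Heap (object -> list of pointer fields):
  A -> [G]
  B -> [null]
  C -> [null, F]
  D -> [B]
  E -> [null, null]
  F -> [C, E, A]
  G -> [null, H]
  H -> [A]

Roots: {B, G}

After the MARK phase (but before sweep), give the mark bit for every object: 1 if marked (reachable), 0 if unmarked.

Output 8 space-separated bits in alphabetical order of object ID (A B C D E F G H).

Roots: B G
Mark B: refs=null, marked=B
Mark G: refs=null H, marked=B G
Mark H: refs=A, marked=B G H
Mark A: refs=G, marked=A B G H
Unmarked (collected): C D E F

Answer: 1 1 0 0 0 0 1 1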